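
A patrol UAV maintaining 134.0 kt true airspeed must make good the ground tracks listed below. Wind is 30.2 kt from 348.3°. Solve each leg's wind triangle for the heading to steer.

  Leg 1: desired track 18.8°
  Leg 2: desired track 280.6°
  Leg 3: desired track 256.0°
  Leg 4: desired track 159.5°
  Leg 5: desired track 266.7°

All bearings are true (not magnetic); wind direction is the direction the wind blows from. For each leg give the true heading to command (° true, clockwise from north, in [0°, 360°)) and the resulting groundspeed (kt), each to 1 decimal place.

Leg 1: desired track 18.8°; wind correction -6.6° → command heading 12.2°, groundspeed 107.1 kt
Leg 2: desired track 280.6°; wind correction +12.0° → command heading 292.6°, groundspeed 119.6 kt
Leg 3: desired track 256.0°; wind correction +13.0° → command heading 269.0°, groundspeed 131.8 kt
Leg 4: desired track 159.5°; wind correction -2.0° → command heading 157.5°, groundspeed 163.8 kt
Leg 5: desired track 266.7°; wind correction +12.9° → command heading 279.6°, groundspeed 126.2 kt

Leg 1: heading=12.2°, groundspeed=107.1 kt
Leg 2: heading=292.6°, groundspeed=119.6 kt
Leg 3: heading=269.0°, groundspeed=131.8 kt
Leg 4: heading=157.5°, groundspeed=163.8 kt
Leg 5: heading=279.6°, groundspeed=126.2 kt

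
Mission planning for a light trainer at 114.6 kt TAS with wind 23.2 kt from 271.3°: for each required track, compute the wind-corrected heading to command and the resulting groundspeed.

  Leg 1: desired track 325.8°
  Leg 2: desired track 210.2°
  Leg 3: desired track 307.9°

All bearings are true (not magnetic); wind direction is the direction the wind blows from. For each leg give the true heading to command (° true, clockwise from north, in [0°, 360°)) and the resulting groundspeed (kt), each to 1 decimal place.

Leg 1: desired track 325.8°; wind correction -9.5° → command heading 316.3°, groundspeed 99.6 kt
Leg 2: desired track 210.2°; wind correction +10.2° → command heading 220.4°, groundspeed 101.6 kt
Leg 3: desired track 307.9°; wind correction -6.9° → command heading 301.0°, groundspeed 95.1 kt

Leg 1: heading=316.3°, groundspeed=99.6 kt
Leg 2: heading=220.4°, groundspeed=101.6 kt
Leg 3: heading=301.0°, groundspeed=95.1 kt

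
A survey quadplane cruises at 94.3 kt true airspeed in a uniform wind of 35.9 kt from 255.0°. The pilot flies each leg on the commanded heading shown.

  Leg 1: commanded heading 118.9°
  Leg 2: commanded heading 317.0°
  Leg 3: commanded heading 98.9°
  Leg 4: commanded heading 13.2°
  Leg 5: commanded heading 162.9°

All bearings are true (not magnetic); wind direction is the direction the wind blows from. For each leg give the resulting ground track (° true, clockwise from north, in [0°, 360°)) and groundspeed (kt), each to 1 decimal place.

Leg 1: heading 118.9°; drift -11.7° → track 107.2°, groundspeed 122.7 kt
Leg 2: heading 317.0°; drift +22.3° → track 339.3°, groundspeed 83.7 kt
Leg 3: heading 98.9°; drift -6.5° → track 92.4°, groundspeed 128.0 kt
Leg 4: heading 13.2°; drift +15.9° → track 29.1°, groundspeed 115.7 kt
Leg 5: heading 162.9°; drift -20.6° → track 142.3°, groundspeed 102.1 kt

Leg 1: track=107.2°, groundspeed=122.7 kt
Leg 2: track=339.3°, groundspeed=83.7 kt
Leg 3: track=92.4°, groundspeed=128.0 kt
Leg 4: track=29.1°, groundspeed=115.7 kt
Leg 5: track=142.3°, groundspeed=102.1 kt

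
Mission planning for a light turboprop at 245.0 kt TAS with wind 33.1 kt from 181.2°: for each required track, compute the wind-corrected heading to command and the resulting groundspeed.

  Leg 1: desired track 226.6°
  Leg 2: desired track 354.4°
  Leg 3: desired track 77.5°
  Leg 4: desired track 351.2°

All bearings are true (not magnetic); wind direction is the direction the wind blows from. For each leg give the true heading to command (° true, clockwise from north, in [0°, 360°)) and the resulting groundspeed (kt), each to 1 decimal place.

Leg 1: desired track 226.6°; wind correction -5.5° → command heading 221.1°, groundspeed 220.6 kt
Leg 2: desired track 354.4°; wind correction -0.9° → command heading 353.5°, groundspeed 277.8 kt
Leg 3: desired track 77.5°; wind correction +7.5° → command heading 85.0°, groundspeed 250.7 kt
Leg 4: desired track 351.2°; wind correction -1.3° → command heading 349.9°, groundspeed 277.5 kt

Leg 1: heading=221.1°, groundspeed=220.6 kt
Leg 2: heading=353.5°, groundspeed=277.8 kt
Leg 3: heading=85.0°, groundspeed=250.7 kt
Leg 4: heading=349.9°, groundspeed=277.5 kt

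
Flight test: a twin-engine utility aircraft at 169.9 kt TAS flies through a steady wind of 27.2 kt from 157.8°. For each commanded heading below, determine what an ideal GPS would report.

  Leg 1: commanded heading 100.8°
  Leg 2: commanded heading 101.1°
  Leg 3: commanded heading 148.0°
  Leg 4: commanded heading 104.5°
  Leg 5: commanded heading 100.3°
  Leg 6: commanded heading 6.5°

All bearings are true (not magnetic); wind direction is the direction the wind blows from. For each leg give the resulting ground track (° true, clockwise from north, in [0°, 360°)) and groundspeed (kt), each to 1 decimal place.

Leg 1: heading 100.8°; drift -8.4° → track 92.4°, groundspeed 156.8 kt
Leg 2: heading 101.1°; drift -8.3° → track 92.8°, groundspeed 156.6 kt
Leg 3: heading 148.0°; drift -1.9° → track 146.1°, groundspeed 143.2 kt
Leg 4: heading 104.5°; drift -8.1° → track 96.4°, groundspeed 155.2 kt
Leg 5: heading 100.3°; drift -8.4° → track 91.9°, groundspeed 157.0 kt
Leg 6: heading 6.5°; drift -3.9° → track 2.6°, groundspeed 194.2 kt

Leg 1: track=92.4°, groundspeed=156.8 kt
Leg 2: track=92.8°, groundspeed=156.6 kt
Leg 3: track=146.1°, groundspeed=143.2 kt
Leg 4: track=96.4°, groundspeed=155.2 kt
Leg 5: track=91.9°, groundspeed=157.0 kt
Leg 6: track=2.6°, groundspeed=194.2 kt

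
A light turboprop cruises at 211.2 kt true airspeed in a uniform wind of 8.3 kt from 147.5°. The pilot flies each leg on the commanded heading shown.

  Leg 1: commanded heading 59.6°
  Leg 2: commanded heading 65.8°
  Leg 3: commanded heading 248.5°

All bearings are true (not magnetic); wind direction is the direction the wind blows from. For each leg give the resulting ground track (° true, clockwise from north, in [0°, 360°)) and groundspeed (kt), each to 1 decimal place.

Leg 1: track=57.3°, groundspeed=211.1 kt
Leg 2: track=63.6°, groundspeed=210.2 kt
Leg 3: track=250.7°, groundspeed=212.9 kt

Leg 1: heading 59.6°; drift -2.3° → track 57.3°, groundspeed 211.1 kt
Leg 2: heading 65.8°; drift -2.2° → track 63.6°, groundspeed 210.2 kt
Leg 3: heading 248.5°; drift +2.2° → track 250.7°, groundspeed 212.9 kt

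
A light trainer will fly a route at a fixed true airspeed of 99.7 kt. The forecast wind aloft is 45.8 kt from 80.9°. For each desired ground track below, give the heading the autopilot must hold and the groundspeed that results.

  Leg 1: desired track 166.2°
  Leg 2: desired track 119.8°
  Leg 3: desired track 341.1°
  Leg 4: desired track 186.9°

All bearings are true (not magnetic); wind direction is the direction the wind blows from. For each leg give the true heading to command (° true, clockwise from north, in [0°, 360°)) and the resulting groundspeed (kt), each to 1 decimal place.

Leg 1: desired track 166.2°; wind correction -27.2° → command heading 139.0°, groundspeed 84.9 kt
Leg 2: desired track 119.8°; wind correction -16.8° → command heading 103.0°, groundspeed 59.8 kt
Leg 3: desired track 341.1°; wind correction +26.9° → command heading 8.0°, groundspeed 96.7 kt
Leg 4: desired track 186.9°; wind correction -26.2° → command heading 160.7°, groundspeed 102.1 kt

Leg 1: heading=139.0°, groundspeed=84.9 kt
Leg 2: heading=103.0°, groundspeed=59.8 kt
Leg 3: heading=8.0°, groundspeed=96.7 kt
Leg 4: heading=160.7°, groundspeed=102.1 kt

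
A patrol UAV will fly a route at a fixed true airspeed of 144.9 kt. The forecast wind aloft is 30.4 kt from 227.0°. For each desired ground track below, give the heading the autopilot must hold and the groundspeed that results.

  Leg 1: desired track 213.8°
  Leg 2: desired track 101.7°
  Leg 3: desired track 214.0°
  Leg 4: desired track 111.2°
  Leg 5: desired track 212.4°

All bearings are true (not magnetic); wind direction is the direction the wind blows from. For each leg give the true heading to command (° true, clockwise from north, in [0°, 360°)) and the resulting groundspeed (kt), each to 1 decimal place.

Leg 1: heading=216.5°, groundspeed=115.1 kt
Leg 2: heading=111.6°, groundspeed=160.3 kt
Leg 3: heading=216.7°, groundspeed=115.1 kt
Leg 4: heading=122.1°, groundspeed=155.5 kt
Leg 5: heading=215.4°, groundspeed=115.3 kt

Leg 1: desired track 213.8°; wind correction +2.7° → command heading 216.5°, groundspeed 115.1 kt
Leg 2: desired track 101.7°; wind correction +9.9° → command heading 111.6°, groundspeed 160.3 kt
Leg 3: desired track 214.0°; wind correction +2.7° → command heading 216.7°, groundspeed 115.1 kt
Leg 4: desired track 111.2°; wind correction +10.9° → command heading 122.1°, groundspeed 155.5 kt
Leg 5: desired track 212.4°; wind correction +3.0° → command heading 215.4°, groundspeed 115.3 kt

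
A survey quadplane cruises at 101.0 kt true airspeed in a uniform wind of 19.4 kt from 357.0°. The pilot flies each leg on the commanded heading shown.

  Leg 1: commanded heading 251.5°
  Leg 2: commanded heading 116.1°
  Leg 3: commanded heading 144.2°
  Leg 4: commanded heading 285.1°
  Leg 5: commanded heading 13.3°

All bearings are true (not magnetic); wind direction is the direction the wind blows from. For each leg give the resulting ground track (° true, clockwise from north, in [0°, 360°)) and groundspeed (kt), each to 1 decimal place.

Leg 1: heading 251.5°; drift -10.0° → track 241.5°, groundspeed 107.8 kt
Leg 2: heading 116.1°; drift +8.7° → track 124.8°, groundspeed 111.7 kt
Leg 3: heading 144.2°; drift +5.1° → track 149.3°, groundspeed 117.8 kt
Leg 4: heading 285.1°; drift -11.0° → track 274.1°, groundspeed 96.7 kt
Leg 5: heading 13.3°; drift +3.8° → track 17.1°, groundspeed 82.6 kt

Leg 1: track=241.5°, groundspeed=107.8 kt
Leg 2: track=124.8°, groundspeed=111.7 kt
Leg 3: track=149.3°, groundspeed=117.8 kt
Leg 4: track=274.1°, groundspeed=96.7 kt
Leg 5: track=17.1°, groundspeed=82.6 kt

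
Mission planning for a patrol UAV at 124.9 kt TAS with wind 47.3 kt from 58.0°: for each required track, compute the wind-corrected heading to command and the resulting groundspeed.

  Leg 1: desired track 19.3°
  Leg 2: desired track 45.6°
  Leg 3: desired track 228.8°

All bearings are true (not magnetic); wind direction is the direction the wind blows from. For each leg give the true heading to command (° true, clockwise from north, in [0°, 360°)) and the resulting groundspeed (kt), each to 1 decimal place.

Leg 1: heading=33.0°, groundspeed=84.4 kt
Leg 2: heading=50.3°, groundspeed=78.3 kt
Leg 3: heading=225.3°, groundspeed=171.4 kt

Leg 1: desired track 19.3°; wind correction +13.7° → command heading 33.0°, groundspeed 84.4 kt
Leg 2: desired track 45.6°; wind correction +4.7° → command heading 50.3°, groundspeed 78.3 kt
Leg 3: desired track 228.8°; wind correction -3.5° → command heading 225.3°, groundspeed 171.4 kt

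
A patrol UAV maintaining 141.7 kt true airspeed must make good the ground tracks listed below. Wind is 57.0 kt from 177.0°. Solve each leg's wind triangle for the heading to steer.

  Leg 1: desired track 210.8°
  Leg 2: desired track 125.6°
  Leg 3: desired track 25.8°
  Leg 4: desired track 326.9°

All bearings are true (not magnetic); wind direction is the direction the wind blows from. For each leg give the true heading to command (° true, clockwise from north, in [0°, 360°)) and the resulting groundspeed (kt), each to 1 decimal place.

Leg 1: heading=197.9°, groundspeed=90.7 kt
Leg 2: heading=143.9°, groundspeed=99.0 kt
Leg 3: heading=37.0°, groundspeed=189.0 kt
Leg 4: heading=315.3°, groundspeed=188.1 kt

Leg 1: desired track 210.8°; wind correction -12.9° → command heading 197.9°, groundspeed 90.7 kt
Leg 2: desired track 125.6°; wind correction +18.3° → command heading 143.9°, groundspeed 99.0 kt
Leg 3: desired track 25.8°; wind correction +11.2° → command heading 37.0°, groundspeed 189.0 kt
Leg 4: desired track 326.9°; wind correction -11.6° → command heading 315.3°, groundspeed 188.1 kt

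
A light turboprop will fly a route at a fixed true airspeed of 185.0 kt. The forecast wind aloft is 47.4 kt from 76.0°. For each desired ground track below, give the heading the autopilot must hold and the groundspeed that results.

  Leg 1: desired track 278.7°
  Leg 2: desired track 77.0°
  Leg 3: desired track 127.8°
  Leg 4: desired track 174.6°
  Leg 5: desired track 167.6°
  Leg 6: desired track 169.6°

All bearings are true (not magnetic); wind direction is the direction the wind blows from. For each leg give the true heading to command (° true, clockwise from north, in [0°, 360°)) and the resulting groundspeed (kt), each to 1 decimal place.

Leg 1: desired track 278.7°; wind correction +5.7° → command heading 284.4°, groundspeed 227.8 kt
Leg 2: desired track 77.0°; wind correction -0.3° → command heading 76.7°, groundspeed 137.6 kt
Leg 3: desired track 127.8°; wind correction -11.6° → command heading 116.2°, groundspeed 151.9 kt
Leg 4: desired track 174.6°; wind correction -14.7° → command heading 159.9°, groundspeed 186.1 kt
Leg 5: desired track 167.6°; wind correction -14.8° → command heading 152.8°, groundspeed 180.2 kt
Leg 6: desired track 169.6°; wind correction -14.8° → command heading 154.8°, groundspeed 181.8 kt

Leg 1: heading=284.4°, groundspeed=227.8 kt
Leg 2: heading=76.7°, groundspeed=137.6 kt
Leg 3: heading=116.2°, groundspeed=151.9 kt
Leg 4: heading=159.9°, groundspeed=186.1 kt
Leg 5: heading=152.8°, groundspeed=180.2 kt
Leg 6: heading=154.8°, groundspeed=181.8 kt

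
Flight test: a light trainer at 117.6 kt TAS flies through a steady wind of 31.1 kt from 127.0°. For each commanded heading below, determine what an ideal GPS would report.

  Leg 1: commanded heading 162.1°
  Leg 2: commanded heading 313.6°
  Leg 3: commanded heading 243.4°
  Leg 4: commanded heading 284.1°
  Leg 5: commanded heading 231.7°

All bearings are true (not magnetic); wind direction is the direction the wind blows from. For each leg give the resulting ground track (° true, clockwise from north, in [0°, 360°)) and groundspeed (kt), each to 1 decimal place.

Leg 1: track=173.1°, groundspeed=93.9 kt
Leg 2: track=312.2°, groundspeed=148.5 kt
Leg 3: track=255.4°, groundspeed=134.3 kt
Leg 4: track=288.8°, groundspeed=146.7 kt
Leg 5: track=245.2°, groundspeed=129.0 kt

Leg 1: heading 162.1°; drift +11.0° → track 173.1°, groundspeed 93.9 kt
Leg 2: heading 313.6°; drift -1.4° → track 312.2°, groundspeed 148.5 kt
Leg 3: heading 243.4°; drift +12.0° → track 255.4°, groundspeed 134.3 kt
Leg 4: heading 284.1°; drift +4.7° → track 288.8°, groundspeed 146.7 kt
Leg 5: heading 231.7°; drift +13.5° → track 245.2°, groundspeed 129.0 kt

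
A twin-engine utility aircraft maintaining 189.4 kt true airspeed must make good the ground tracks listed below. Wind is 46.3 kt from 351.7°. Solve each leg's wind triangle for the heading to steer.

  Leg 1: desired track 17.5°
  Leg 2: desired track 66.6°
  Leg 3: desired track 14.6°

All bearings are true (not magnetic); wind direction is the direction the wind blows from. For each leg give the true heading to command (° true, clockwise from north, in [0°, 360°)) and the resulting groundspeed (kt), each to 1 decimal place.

Leg 1: desired track 17.5°; wind correction -6.1° → command heading 11.4°, groundspeed 146.6 kt
Leg 2: desired track 66.6°; wind correction -13.7° → command heading 52.9°, groundspeed 172.0 kt
Leg 3: desired track 14.6°; wind correction -5.5° → command heading 9.1°, groundspeed 145.9 kt

Leg 1: heading=11.4°, groundspeed=146.6 kt
Leg 2: heading=52.9°, groundspeed=172.0 kt
Leg 3: heading=9.1°, groundspeed=145.9 kt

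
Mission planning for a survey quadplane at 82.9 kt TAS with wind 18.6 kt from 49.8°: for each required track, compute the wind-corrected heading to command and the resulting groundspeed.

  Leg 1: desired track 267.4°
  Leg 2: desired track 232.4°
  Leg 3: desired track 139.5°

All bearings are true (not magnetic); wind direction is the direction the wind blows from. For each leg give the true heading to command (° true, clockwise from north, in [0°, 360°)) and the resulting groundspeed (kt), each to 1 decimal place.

Leg 1: desired track 267.4°; wind correction +7.9° → command heading 275.3°, groundspeed 96.9 kt
Leg 2: desired track 232.4°; wind correction +0.6° → command heading 233.0°, groundspeed 101.5 kt
Leg 3: desired track 139.5°; wind correction -13.0° → command heading 126.5°, groundspeed 80.7 kt

Leg 1: heading=275.3°, groundspeed=96.9 kt
Leg 2: heading=233.0°, groundspeed=101.5 kt
Leg 3: heading=126.5°, groundspeed=80.7 kt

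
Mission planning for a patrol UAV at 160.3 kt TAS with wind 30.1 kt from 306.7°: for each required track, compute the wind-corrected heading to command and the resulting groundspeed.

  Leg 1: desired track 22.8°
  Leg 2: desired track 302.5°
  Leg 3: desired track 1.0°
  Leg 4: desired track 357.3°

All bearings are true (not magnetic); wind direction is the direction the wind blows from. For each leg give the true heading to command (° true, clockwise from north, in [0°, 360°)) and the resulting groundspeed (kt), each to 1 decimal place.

Leg 1: desired track 22.8°; wind correction -10.5° → command heading 12.3°, groundspeed 150.4 kt
Leg 2: desired track 302.5°; wind correction +0.8° → command heading 303.3°, groundspeed 130.3 kt
Leg 3: desired track 1.0°; wind correction -8.8° → command heading 352.2°, groundspeed 140.9 kt
Leg 4: desired track 357.3°; wind correction -8.3° → command heading 349.0°, groundspeed 139.5 kt

Leg 1: heading=12.3°, groundspeed=150.4 kt
Leg 2: heading=303.3°, groundspeed=130.3 kt
Leg 3: heading=352.2°, groundspeed=140.9 kt
Leg 4: heading=349.0°, groundspeed=139.5 kt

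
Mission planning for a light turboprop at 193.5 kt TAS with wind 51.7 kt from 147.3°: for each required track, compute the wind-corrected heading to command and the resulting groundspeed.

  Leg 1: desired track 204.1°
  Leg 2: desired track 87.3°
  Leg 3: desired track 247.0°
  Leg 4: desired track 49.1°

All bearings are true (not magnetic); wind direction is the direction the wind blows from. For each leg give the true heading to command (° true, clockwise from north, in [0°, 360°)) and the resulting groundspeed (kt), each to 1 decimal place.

Leg 1: desired track 204.1°; wind correction -12.9° → command heading 191.2°, groundspeed 160.3 kt
Leg 2: desired track 87.3°; wind correction +13.4° → command heading 100.7°, groundspeed 162.4 kt
Leg 3: desired track 247.0°; wind correction -15.3° → command heading 231.7°, groundspeed 195.4 kt
Leg 4: desired track 49.1°; wind correction +15.3° → command heading 64.4°, groundspeed 194.0 kt

Leg 1: heading=191.2°, groundspeed=160.3 kt
Leg 2: heading=100.7°, groundspeed=162.4 kt
Leg 3: heading=231.7°, groundspeed=195.4 kt
Leg 4: heading=64.4°, groundspeed=194.0 kt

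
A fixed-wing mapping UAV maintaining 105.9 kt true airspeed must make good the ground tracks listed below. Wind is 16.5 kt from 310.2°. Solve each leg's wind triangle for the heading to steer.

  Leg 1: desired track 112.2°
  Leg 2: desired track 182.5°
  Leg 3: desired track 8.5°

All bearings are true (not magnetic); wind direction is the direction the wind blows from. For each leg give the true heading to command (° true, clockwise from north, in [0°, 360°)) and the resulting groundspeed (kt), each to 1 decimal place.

Leg 1: heading=109.4°, groundspeed=121.5 kt
Leg 2: heading=189.6°, groundspeed=115.2 kt
Leg 3: heading=0.9°, groundspeed=96.3 kt

Leg 1: desired track 112.2°; wind correction -2.8° → command heading 109.4°, groundspeed 121.5 kt
Leg 2: desired track 182.5°; wind correction +7.1° → command heading 189.6°, groundspeed 115.2 kt
Leg 3: desired track 8.5°; wind correction -7.6° → command heading 0.9°, groundspeed 96.3 kt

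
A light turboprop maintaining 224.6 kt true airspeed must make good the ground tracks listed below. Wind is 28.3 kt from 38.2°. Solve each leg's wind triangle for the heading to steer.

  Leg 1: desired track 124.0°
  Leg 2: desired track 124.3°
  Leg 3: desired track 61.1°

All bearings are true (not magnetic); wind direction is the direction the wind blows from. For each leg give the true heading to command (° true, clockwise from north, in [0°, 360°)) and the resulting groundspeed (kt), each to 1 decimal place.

Leg 1: desired track 124.0°; wind correction -7.2° → command heading 116.8°, groundspeed 220.7 kt
Leg 2: desired track 124.3°; wind correction -7.2° → command heading 117.1°, groundspeed 220.9 kt
Leg 3: desired track 61.1°; wind correction -2.8° → command heading 58.3°, groundspeed 198.3 kt

Leg 1: heading=116.8°, groundspeed=220.7 kt
Leg 2: heading=117.1°, groundspeed=220.9 kt
Leg 3: heading=58.3°, groundspeed=198.3 kt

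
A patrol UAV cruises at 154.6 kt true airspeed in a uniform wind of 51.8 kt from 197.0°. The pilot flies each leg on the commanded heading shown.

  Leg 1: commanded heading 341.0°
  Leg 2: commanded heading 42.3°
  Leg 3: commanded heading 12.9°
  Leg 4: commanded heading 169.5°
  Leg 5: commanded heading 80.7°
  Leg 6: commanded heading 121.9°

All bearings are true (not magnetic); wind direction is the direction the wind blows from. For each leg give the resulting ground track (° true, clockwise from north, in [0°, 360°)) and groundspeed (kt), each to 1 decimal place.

Leg 1: heading 341.0°; drift +8.8° → track 349.8°, groundspeed 198.9 kt
Leg 2: heading 42.3°; drift -6.3° → track 36.0°, groundspeed 202.6 kt
Leg 3: heading 12.9°; drift +1.0° → track 13.9°, groundspeed 206.3 kt
Leg 4: heading 169.5°; drift -12.4° → track 157.1°, groundspeed 111.3 kt
Leg 5: heading 80.7°; drift -14.7° → track 66.0°, groundspeed 183.5 kt
Leg 6: heading 121.9°; drift -19.5° → track 102.4°, groundspeed 149.9 kt

Leg 1: track=349.8°, groundspeed=198.9 kt
Leg 2: track=36.0°, groundspeed=202.6 kt
Leg 3: track=13.9°, groundspeed=206.3 kt
Leg 4: track=157.1°, groundspeed=111.3 kt
Leg 5: track=66.0°, groundspeed=183.5 kt
Leg 6: track=102.4°, groundspeed=149.9 kt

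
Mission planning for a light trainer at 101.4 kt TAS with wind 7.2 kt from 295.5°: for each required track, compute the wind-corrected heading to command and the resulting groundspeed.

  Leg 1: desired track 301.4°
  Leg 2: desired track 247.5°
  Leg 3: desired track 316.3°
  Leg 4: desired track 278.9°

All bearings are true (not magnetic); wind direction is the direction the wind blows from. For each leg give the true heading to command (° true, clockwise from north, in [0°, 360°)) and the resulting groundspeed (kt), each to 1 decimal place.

Leg 1: desired track 301.4°; wind correction -0.4° → command heading 301.0°, groundspeed 94.2 kt
Leg 2: desired track 247.5°; wind correction +3.0° → command heading 250.5°, groundspeed 96.4 kt
Leg 3: desired track 316.3°; wind correction -1.4° → command heading 314.9°, groundspeed 94.6 kt
Leg 4: desired track 278.9°; wind correction +1.2° → command heading 280.1°, groundspeed 94.5 kt

Leg 1: heading=301.0°, groundspeed=94.2 kt
Leg 2: heading=250.5°, groundspeed=96.4 kt
Leg 3: heading=314.9°, groundspeed=94.6 kt
Leg 4: heading=280.1°, groundspeed=94.5 kt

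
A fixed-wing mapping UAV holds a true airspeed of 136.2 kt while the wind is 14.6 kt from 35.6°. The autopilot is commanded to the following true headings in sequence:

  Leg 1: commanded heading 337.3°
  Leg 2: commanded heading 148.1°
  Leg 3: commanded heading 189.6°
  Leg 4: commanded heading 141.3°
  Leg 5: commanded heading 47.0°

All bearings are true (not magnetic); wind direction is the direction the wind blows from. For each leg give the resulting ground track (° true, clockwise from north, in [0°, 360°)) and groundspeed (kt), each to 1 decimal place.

Leg 1: heading 337.3°; drift -5.5° → track 331.8°, groundspeed 129.1 kt
Leg 2: heading 148.1°; drift +5.4° → track 153.5°, groundspeed 142.4 kt
Leg 3: heading 189.6°; drift +2.5° → track 192.1°, groundspeed 149.5 kt
Leg 4: heading 141.3°; drift +5.7° → track 147.0°, groundspeed 140.9 kt
Leg 5: heading 47.0°; drift +1.4° → track 48.4°, groundspeed 121.9 kt

Leg 1: track=331.8°, groundspeed=129.1 kt
Leg 2: track=153.5°, groundspeed=142.4 kt
Leg 3: track=192.1°, groundspeed=149.5 kt
Leg 4: track=147.0°, groundspeed=140.9 kt
Leg 5: track=48.4°, groundspeed=121.9 kt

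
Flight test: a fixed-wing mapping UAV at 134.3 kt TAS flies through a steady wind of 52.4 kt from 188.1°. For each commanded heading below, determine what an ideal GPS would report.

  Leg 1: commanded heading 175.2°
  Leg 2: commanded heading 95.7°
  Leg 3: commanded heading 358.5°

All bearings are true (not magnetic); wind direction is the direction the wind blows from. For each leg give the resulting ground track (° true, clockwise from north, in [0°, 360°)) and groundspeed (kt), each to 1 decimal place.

Leg 1: track=167.2°, groundspeed=84.0 kt
Leg 2: track=74.7°, groundspeed=146.2 kt
Leg 3: track=1.2°, groundspeed=186.2 kt

Leg 1: heading 175.2°; drift -8.0° → track 167.2°, groundspeed 84.0 kt
Leg 2: heading 95.7°; drift -21.0° → track 74.7°, groundspeed 146.2 kt
Leg 3: heading 358.5°; drift +2.7° → track 1.2°, groundspeed 186.2 kt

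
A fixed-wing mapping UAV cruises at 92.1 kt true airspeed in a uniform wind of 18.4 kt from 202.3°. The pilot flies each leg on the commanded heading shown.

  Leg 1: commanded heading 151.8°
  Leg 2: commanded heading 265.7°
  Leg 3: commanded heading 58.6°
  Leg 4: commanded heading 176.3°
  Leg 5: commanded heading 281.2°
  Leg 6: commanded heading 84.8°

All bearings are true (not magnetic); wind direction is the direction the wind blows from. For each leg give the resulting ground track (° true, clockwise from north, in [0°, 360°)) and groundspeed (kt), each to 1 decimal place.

Leg 1: track=141.8°, groundspeed=81.6 kt
Leg 2: track=276.8°, groundspeed=85.5 kt
Leg 3: track=52.8°, groundspeed=107.5 kt
Leg 4: track=170.2°, groundspeed=76.0 kt
Leg 5: track=292.7°, groundspeed=90.4 kt
Leg 6: track=75.6°, groundspeed=101.9 kt

Leg 1: heading 151.8°; drift -10.0° → track 141.8°, groundspeed 81.6 kt
Leg 2: heading 265.7°; drift +11.1° → track 276.8°, groundspeed 85.5 kt
Leg 3: heading 58.6°; drift -5.8° → track 52.8°, groundspeed 107.5 kt
Leg 4: heading 176.3°; drift -6.1° → track 170.2°, groundspeed 76.0 kt
Leg 5: heading 281.2°; drift +11.5° → track 292.7°, groundspeed 90.4 kt
Leg 6: heading 84.8°; drift -9.2° → track 75.6°, groundspeed 101.9 kt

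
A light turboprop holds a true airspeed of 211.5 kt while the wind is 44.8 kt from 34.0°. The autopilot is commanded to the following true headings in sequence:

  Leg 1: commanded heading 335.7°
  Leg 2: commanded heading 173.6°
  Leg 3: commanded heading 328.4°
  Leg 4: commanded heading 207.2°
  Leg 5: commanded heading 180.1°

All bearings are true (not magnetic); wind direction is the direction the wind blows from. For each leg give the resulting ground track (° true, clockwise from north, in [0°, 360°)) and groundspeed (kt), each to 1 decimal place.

Leg 1: heading 335.7°; drift -11.5° → track 324.2°, groundspeed 191.8 kt
Leg 2: heading 173.6°; drift +6.7° → track 180.3°, groundspeed 247.3 kt
Leg 3: heading 328.4°; drift -11.9° → track 316.5°, groundspeed 197.3 kt
Leg 4: heading 207.2°; drift +1.2° → track 208.4°, groundspeed 256.0 kt
Leg 5: heading 180.1°; drift +5.7° → track 185.8°, groundspeed 249.9 kt

Leg 1: track=324.2°, groundspeed=191.8 kt
Leg 2: track=180.3°, groundspeed=247.3 kt
Leg 3: track=316.5°, groundspeed=197.3 kt
Leg 4: track=208.4°, groundspeed=256.0 kt
Leg 5: track=185.8°, groundspeed=249.9 kt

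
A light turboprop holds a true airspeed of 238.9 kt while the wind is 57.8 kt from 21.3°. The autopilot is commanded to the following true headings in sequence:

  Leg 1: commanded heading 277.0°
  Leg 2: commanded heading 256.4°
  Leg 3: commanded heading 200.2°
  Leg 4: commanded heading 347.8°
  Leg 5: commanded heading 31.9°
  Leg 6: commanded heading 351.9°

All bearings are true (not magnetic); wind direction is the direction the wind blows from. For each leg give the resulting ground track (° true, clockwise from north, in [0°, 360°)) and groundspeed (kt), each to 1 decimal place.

Leg 1: heading 277.0°; drift -12.5° → track 264.5°, groundspeed 259.3 kt
Leg 2: heading 256.4°; drift -9.9° → track 246.5°, groundspeed 276.1 kt
Leg 3: heading 200.2°; drift +0.2° → track 200.4°, groundspeed 296.7 kt
Leg 4: heading 347.8°; drift -9.5° → track 338.3°, groundspeed 193.4 kt
Leg 5: heading 31.9°; drift +3.3° → track 35.2°, groundspeed 182.4 kt
Leg 6: heading 351.9°; drift -8.6° → track 343.3°, groundspeed 190.7 kt

Leg 1: track=264.5°, groundspeed=259.3 kt
Leg 2: track=246.5°, groundspeed=276.1 kt
Leg 3: track=200.4°, groundspeed=296.7 kt
Leg 4: track=338.3°, groundspeed=193.4 kt
Leg 5: track=35.2°, groundspeed=182.4 kt
Leg 6: track=343.3°, groundspeed=190.7 kt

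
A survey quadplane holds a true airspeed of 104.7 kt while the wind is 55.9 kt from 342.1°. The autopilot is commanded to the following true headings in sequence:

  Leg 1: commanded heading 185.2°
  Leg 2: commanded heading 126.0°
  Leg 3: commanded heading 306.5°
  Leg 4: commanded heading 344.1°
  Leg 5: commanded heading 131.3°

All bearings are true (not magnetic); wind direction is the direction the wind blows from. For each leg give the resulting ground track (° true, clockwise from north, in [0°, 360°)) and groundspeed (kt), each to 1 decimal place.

Leg 1: track=177.2°, groundspeed=157.7 kt
Leg 2: track=138.4°, groundspeed=153.4 kt
Leg 3: track=277.7°, groundspeed=67.6 kt
Leg 4: track=346.4°, groundspeed=48.9 kt
Leg 5: track=141.9°, groundspeed=155.4 kt

Leg 1: heading 185.2°; drift -8.0° → track 177.2°, groundspeed 157.7 kt
Leg 2: heading 126.0°; drift +12.4° → track 138.4°, groundspeed 153.4 kt
Leg 3: heading 306.5°; drift -28.8° → track 277.7°, groundspeed 67.6 kt
Leg 4: heading 344.1°; drift +2.3° → track 346.4°, groundspeed 48.9 kt
Leg 5: heading 131.3°; drift +10.6° → track 141.9°, groundspeed 155.4 kt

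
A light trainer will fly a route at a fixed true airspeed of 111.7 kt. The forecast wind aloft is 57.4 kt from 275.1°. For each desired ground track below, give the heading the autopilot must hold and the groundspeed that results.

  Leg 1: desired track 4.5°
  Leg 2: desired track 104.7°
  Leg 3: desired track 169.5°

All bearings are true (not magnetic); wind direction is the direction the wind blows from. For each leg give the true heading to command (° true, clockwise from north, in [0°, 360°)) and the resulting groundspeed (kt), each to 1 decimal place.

Leg 1: desired track 4.5°; wind correction -30.9° → command heading 333.6°, groundspeed 95.2 kt
Leg 2: desired track 104.7°; wind correction +4.9° → command heading 109.6°, groundspeed 167.9 kt
Leg 3: desired track 169.5°; wind correction +29.7° → command heading 199.2°, groundspeed 112.5 kt

Leg 1: heading=333.6°, groundspeed=95.2 kt
Leg 2: heading=109.6°, groundspeed=167.9 kt
Leg 3: heading=199.2°, groundspeed=112.5 kt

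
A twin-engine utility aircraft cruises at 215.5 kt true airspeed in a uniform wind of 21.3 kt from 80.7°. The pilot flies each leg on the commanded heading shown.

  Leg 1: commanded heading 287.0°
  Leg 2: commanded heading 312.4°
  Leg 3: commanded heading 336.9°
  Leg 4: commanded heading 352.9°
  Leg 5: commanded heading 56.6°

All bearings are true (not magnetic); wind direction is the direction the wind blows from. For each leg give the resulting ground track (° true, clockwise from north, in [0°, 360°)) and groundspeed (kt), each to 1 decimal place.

Leg 1: heading 287.0°; drift -2.3° → track 284.7°, groundspeed 234.8 kt
Leg 2: heading 312.4°; drift -4.2° → track 308.2°, groundspeed 229.3 kt
Leg 3: heading 336.9°; drift -5.4° → track 331.5°, groundspeed 221.5 kt
Leg 4: heading 352.9°; drift -5.7° → track 347.2°, groundspeed 215.7 kt
Leg 5: heading 56.6°; drift -2.5° → track 54.1°, groundspeed 196.2 kt

Leg 1: track=284.7°, groundspeed=234.8 kt
Leg 2: track=308.2°, groundspeed=229.3 kt
Leg 3: track=331.5°, groundspeed=221.5 kt
Leg 4: track=347.2°, groundspeed=215.7 kt
Leg 5: track=54.1°, groundspeed=196.2 kt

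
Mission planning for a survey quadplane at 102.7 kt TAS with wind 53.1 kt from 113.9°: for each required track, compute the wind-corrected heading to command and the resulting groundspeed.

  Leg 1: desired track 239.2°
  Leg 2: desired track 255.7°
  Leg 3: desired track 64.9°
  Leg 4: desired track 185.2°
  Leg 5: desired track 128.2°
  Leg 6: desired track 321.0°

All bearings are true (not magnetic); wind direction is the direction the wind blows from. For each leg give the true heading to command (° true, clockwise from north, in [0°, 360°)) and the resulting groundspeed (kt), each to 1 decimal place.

Leg 1: heading=214.2°, groundspeed=123.8 kt
Leg 2: heading=237.1°, groundspeed=139.0 kt
Leg 3: heading=87.9°, groundspeed=59.7 kt
Leg 4: heading=155.9°, groundspeed=72.5 kt
Leg 5: heading=120.9°, groundspeed=50.4 kt
Leg 6: heading=334.6°, groundspeed=147.1 kt

Leg 1: desired track 239.2°; wind correction -25.0° → command heading 214.2°, groundspeed 123.8 kt
Leg 2: desired track 255.7°; wind correction -18.6° → command heading 237.1°, groundspeed 139.0 kt
Leg 3: desired track 64.9°; wind correction +23.0° → command heading 87.9°, groundspeed 59.7 kt
Leg 4: desired track 185.2°; wind correction -29.3° → command heading 155.9°, groundspeed 72.5 kt
Leg 5: desired track 128.2°; wind correction -7.3° → command heading 120.9°, groundspeed 50.4 kt
Leg 6: desired track 321.0°; wind correction +13.6° → command heading 334.6°, groundspeed 147.1 kt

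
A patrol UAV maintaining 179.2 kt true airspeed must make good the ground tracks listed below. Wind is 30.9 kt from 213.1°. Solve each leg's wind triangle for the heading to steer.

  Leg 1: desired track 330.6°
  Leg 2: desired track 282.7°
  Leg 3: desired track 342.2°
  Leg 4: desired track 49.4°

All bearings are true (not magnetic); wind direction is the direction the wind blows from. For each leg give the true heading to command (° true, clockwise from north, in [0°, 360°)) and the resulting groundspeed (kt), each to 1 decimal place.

Leg 1: heading=321.8°, groundspeed=191.4 kt
Leg 2: heading=273.4°, groundspeed=166.1 kt
Leg 3: heading=334.5°, groundspeed=197.1 kt
Leg 4: heading=52.2°, groundspeed=208.6 kt

Leg 1: desired track 330.6°; wind correction -8.8° → command heading 321.8°, groundspeed 191.4 kt
Leg 2: desired track 282.7°; wind correction -9.3° → command heading 273.4°, groundspeed 166.1 kt
Leg 3: desired track 342.2°; wind correction -7.7° → command heading 334.5°, groundspeed 197.1 kt
Leg 4: desired track 49.4°; wind correction +2.8° → command heading 52.2°, groundspeed 208.6 kt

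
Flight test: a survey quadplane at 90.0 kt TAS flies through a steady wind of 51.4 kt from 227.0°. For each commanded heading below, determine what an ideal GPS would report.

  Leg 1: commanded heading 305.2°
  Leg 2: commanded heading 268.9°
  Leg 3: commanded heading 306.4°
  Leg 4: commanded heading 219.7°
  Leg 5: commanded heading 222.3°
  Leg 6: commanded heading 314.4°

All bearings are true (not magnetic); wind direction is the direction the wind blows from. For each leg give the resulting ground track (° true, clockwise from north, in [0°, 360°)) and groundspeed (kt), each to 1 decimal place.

Leg 1: heading 305.2°; drift +32.3° → track 337.5°, groundspeed 94.1 kt
Leg 2: heading 268.9°; drift +33.6° → track 302.5°, groundspeed 62.1 kt
Leg 3: heading 306.4°; drift +32.1° → track 338.5°, groundspeed 95.1 kt
Leg 4: heading 219.7°; drift -9.5° → track 210.2°, groundspeed 39.6 kt
Leg 5: heading 222.3°; drift -6.2° → track 216.1°, groundspeed 39.0 kt
Leg 6: heading 314.4°; drift +30.4° → track 344.8°, groundspeed 101.6 kt

Leg 1: track=337.5°, groundspeed=94.1 kt
Leg 2: track=302.5°, groundspeed=62.1 kt
Leg 3: track=338.5°, groundspeed=95.1 kt
Leg 4: track=210.2°, groundspeed=39.6 kt
Leg 5: track=216.1°, groundspeed=39.0 kt
Leg 6: track=344.8°, groundspeed=101.6 kt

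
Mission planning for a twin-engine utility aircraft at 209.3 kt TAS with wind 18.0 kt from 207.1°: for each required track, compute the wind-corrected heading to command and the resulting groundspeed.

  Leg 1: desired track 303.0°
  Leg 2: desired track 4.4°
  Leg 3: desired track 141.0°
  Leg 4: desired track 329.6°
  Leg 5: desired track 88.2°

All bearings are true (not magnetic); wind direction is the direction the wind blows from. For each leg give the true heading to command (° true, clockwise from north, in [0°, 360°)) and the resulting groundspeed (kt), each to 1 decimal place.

Leg 1: heading=298.1°, groundspeed=210.4 kt
Leg 2: heading=2.5°, groundspeed=225.8 kt
Leg 3: heading=145.5°, groundspeed=201.4 kt
Leg 4: heading=325.4°, groundspeed=218.4 kt
Leg 5: heading=92.5°, groundspeed=217.4 kt

Leg 1: desired track 303.0°; wind correction -4.9° → command heading 298.1°, groundspeed 210.4 kt
Leg 2: desired track 4.4°; wind correction -1.9° → command heading 2.5°, groundspeed 225.8 kt
Leg 3: desired track 141.0°; wind correction +4.5° → command heading 145.5°, groundspeed 201.4 kt
Leg 4: desired track 329.6°; wind correction -4.2° → command heading 325.4°, groundspeed 218.4 kt
Leg 5: desired track 88.2°; wind correction +4.3° → command heading 92.5°, groundspeed 217.4 kt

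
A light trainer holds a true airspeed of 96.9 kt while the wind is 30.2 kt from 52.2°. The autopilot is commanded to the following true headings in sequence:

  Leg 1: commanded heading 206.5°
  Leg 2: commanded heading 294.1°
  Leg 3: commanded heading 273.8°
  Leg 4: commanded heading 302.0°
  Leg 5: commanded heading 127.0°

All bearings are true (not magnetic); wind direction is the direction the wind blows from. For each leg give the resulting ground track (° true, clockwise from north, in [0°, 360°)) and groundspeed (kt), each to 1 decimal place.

Leg 1: track=212.5°, groundspeed=124.8 kt
Leg 2: track=280.6°, groundspeed=114.3 kt
Leg 3: track=264.3°, groundspeed=121.2 kt
Leg 4: track=287.2°, groundspeed=111.0 kt
Leg 5: track=145.1°, groundspeed=93.6 kt

Leg 1: heading 206.5°; drift +6.0° → track 212.5°, groundspeed 124.8 kt
Leg 2: heading 294.1°; drift -13.5° → track 280.6°, groundspeed 114.3 kt
Leg 3: heading 273.8°; drift -9.5° → track 264.3°, groundspeed 121.2 kt
Leg 4: heading 302.0°; drift -14.8° → track 287.2°, groundspeed 111.0 kt
Leg 5: heading 127.0°; drift +18.1° → track 145.1°, groundspeed 93.6 kt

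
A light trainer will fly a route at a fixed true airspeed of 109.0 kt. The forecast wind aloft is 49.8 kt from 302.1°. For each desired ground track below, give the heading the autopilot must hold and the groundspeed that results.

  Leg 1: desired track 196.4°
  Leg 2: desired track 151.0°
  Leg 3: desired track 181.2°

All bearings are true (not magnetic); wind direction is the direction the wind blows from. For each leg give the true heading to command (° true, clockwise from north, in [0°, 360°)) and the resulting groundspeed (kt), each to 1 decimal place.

Leg 1: desired track 196.4°; wind correction +26.1° → command heading 222.5°, groundspeed 111.4 kt
Leg 2: desired track 151.0°; wind correction +12.8° → command heading 163.8°, groundspeed 149.9 kt
Leg 3: desired track 181.2°; wind correction +23.1° → command heading 204.3°, groundspeed 125.8 kt

Leg 1: heading=222.5°, groundspeed=111.4 kt
Leg 2: heading=163.8°, groundspeed=149.9 kt
Leg 3: heading=204.3°, groundspeed=125.8 kt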